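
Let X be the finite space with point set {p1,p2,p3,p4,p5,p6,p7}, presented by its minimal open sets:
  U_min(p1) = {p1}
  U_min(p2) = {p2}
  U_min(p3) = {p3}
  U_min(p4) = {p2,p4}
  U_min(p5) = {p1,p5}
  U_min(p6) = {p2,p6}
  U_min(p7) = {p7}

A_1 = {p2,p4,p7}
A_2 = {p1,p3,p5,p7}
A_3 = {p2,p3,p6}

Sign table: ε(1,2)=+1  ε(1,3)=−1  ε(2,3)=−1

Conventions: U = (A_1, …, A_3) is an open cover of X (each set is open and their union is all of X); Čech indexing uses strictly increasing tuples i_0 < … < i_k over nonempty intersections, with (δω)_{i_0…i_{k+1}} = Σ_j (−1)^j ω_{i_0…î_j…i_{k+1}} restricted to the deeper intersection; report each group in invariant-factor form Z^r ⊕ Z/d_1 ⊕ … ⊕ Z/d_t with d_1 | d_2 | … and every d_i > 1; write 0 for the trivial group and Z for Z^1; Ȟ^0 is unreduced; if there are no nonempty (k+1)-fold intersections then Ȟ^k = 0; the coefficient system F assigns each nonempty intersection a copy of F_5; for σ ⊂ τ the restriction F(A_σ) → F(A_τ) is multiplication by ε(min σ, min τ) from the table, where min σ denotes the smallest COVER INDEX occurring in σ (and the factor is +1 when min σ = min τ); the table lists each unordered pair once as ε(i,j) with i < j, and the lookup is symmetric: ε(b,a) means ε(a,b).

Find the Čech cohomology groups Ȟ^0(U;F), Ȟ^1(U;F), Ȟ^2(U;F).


nonempty overlaps:
  A12={p7} A13={p2} A23={p3}
C dims 3,3; δ0: rk_F5 2
degree 0: 3−2−0 = 1 → Ȟ^0 ≅ Z/5
degree 1: 3−0−2 = 1 → Ȟ^1 ≅ Z/5
degree 2: 0−0−0 = 0 → Ȟ^2 ≅ 0

Ȟ^0 = Z/5, Ȟ^1 = Z/5 and Ȟ^2 = 0


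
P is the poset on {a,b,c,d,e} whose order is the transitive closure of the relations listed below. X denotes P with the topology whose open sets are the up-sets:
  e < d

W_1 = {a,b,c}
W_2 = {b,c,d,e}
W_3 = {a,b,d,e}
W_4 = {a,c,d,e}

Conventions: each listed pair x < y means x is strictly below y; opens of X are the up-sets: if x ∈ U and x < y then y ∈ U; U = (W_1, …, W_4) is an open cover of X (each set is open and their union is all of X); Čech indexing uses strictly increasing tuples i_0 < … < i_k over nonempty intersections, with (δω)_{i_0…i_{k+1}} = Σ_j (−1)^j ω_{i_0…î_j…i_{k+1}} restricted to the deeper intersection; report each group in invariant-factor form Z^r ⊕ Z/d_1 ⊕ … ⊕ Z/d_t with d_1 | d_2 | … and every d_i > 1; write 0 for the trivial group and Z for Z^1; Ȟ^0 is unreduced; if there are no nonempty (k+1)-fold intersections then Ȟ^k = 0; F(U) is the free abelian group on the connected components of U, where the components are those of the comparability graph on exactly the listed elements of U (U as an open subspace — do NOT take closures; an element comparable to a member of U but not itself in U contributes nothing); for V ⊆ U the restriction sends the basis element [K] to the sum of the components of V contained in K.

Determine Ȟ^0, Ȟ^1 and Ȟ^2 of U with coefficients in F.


nonempty overlaps:
  W12={b,c} W13={a,b} W14={a,c} W23={b,d,e} W24={c,d,e} W34={a,d,e}
  W123={b} W124={c} W134={a} W234={d,e}
components per intersection:
  W1: {a} {b} {c}
  W2: {b} {c} {d,e}
  W3: {a} {b} {d,e}
  W4: {a} {c} {d,e}
  W12: {b} {c}
  W13: {a} {b}
  W14: {a} {c}
  W23: {b} {d,e}
  W24: {c} {d,e}
  W34: {a} {d,e}
  W123: {b}
  W124: {c}
  W134: {a}
  W234: {d,e}
C dims 12,12,4; δ0: rk 8, SNF 1^8; δ1: rk 4, SNF 1^4
degree 0: 12−8−0 = 4 → Ȟ^0 ≅ Z^4
degree 1: 12−4−8 = 0 → Ȟ^1 ≅ 0
degree 2: 4−0−4 = 0 → Ȟ^2 ≅ 0

Ȟ^0 ≅ Z^4; Ȟ^1 ≅ 0; Ȟ^2 ≅ 0


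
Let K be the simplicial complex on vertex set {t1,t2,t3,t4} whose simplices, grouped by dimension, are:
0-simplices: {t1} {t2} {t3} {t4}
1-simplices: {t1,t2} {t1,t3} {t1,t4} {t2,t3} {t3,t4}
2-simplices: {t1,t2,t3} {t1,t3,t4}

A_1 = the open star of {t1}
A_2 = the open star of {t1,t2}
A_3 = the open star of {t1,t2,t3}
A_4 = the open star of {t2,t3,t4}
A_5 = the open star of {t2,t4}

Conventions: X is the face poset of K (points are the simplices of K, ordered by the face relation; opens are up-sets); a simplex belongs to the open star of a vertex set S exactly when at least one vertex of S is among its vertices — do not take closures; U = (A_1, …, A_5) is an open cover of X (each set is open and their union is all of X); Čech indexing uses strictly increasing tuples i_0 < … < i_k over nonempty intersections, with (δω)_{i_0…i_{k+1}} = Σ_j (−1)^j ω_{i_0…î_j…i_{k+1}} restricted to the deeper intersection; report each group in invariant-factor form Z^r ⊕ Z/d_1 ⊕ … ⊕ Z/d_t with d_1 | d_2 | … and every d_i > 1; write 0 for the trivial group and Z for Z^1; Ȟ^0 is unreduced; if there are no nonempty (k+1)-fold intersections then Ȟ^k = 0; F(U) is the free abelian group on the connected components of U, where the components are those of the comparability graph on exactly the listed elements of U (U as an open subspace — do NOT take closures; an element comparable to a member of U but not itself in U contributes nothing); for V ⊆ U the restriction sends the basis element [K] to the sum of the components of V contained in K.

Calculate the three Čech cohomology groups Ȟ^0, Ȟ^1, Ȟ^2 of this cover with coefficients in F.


Ȟ^0 = Z,  Ȟ^1 = 0,  Ȟ^2 = 0

nerve simplices:
  A1={{t1},{t1,t2},{t1,t3},{t1,t4},{t1,t2,t3},{t1,t3,t4}} A2={{t1},{t2},{t1,t2},{t1,t3},{t1,t4},{t2,t3},{t1,t2,t3},{t1,t3,t4}} A3={{t1},{t2},{t3},{t1,t2},{t1,t3},{t1,t4},{t2,t3},{t3,t4},{t1,t2,t3},{t1,t3,t4}} A4={{t2},{t3},{t4},{t1,t2},{t1,t3},{t1,t4},{t2,t3},{t3,t4},{t1,t2,t3},{t1,t3,t4}} A5={{t2},{t4},{t1,t2},{t1,t4},{t2,t3},{t3,t4},{t1,t2,t3},{t1,t3,t4}}
  A12={{t1},{t1,t2},{t1,t3},{t1,t4},{t1,t2,t3},{t1,t3,t4}} A13={{t1},{t1,t2},{t1,t3},{t1,t4},{t1,t2,t3},{t1,t3,t4}} A14={{t1,t2},{t1,t3},{t1,t4},{t1,t2,t3},{t1,t3,t4}} A15={{t1,t2},{t1,t4},{t1,t2,t3},{t1,t3,t4}} A23={{t1},{t2},{t1,t2},{t1,t3},{t1,t4},{t2,t3},{t1,t2,t3},{t1,t3,t4}} A24={{t2},{t1,t2},{t1,t3},{t1,t4},{t2,t3},{t1,t2,t3},{t1,t3,t4}} A25={{t2},{t1,t2},{t1,t4},{t2,t3},{t1,t2,t3},{t1,t3,t4}} A34={{t2},{t3},{t1,t2},{t1,t3},{t1,t4},{t2,t3},{t3,t4},{t1,t2,t3},{t1,t3,t4}} A35={{t2},{t1,t2},{t1,t4},{t2,t3},{t3,t4},{t1,t2,t3},{t1,t3,t4}} A45={{t2},{t4},{t1,t2},{t1,t4},{t2,t3},{t3,t4},{t1,t2,t3},{t1,t3,t4}}
  A123={{t1},{t1,t2},{t1,t3},{t1,t4},{t1,t2,t3},{t1,t3,t4}} A124={{t1,t2},{t1,t3},{t1,t4},{t1,t2,t3},{t1,t3,t4}} A125={{t1,t2},{t1,t4},{t1,t2,t3},{t1,t3,t4}} A134={{t1,t2},{t1,t3},{t1,t4},{t1,t2,t3},{t1,t3,t4}} A135={{t1,t2},{t1,t4},{t1,t2,t3},{t1,t3,t4}} A145={{t1,t2},{t1,t4},{t1,t2,t3},{t1,t3,t4}} A234={{t2},{t1,t2},{t1,t3},{t1,t4},{t2,t3},{t1,t2,t3},{t1,t3,t4}} A235={{t2},{t1,t2},{t1,t4},{t2,t3},{t1,t2,t3},{t1,t3,t4}} A245={{t2},{t1,t2},{t1,t4},{t2,t3},{t1,t2,t3},{t1,t3,t4}} A345={{t2},{t1,t2},{t1,t4},{t2,t3},{t3,t4},{t1,t2,t3},{t1,t3,t4}}
  A1234={{t1,t2},{t1,t3},{t1,t4},{t1,t2,t3},{t1,t3,t4}} A1235={{t1,t2},{t1,t4},{t1,t2,t3},{t1,t3,t4}} A1245={{t1,t2},{t1,t4},{t1,t2,t3},{t1,t3,t4}} A1345={{t1,t2},{t1,t4},{t1,t2,t3},{t1,t3,t4}} A2345={{t2},{t1,t2},{t1,t4},{t2,t3},{t1,t2,t3},{t1,t3,t4}}
  A12345={{t1,t2},{t1,t4},{t1,t2,t3},{t1,t3,t4}}
components per intersection:
  A1: {{t1},{t1,t2},{t1,t3},{t1,t4},{t1,t2,t3},{t1,t3,t4}}
  A2: {{t1},{t2},{t1,t2},{t1,t3},{t1,t4},{t2,t3},{t1,t2,t3},{t1,t3,t4}}
  A3: {{t1},{t2},{t3},{t1,t2},{t1,t3},{t1,t4},{t2,t3},{t3,t4},{t1,t2,t3},{t1,t3,t4}}
  A4: {{t2},{t3},{t4},{t1,t2},{t1,t3},{t1,t4},{t2,t3},{t3,t4},{t1,t2,t3},{t1,t3,t4}}
  A5: {{t2},{t1,t2},{t2,t3},{t1,t2,t3}} {{t4},{t1,t4},{t3,t4},{t1,t3,t4}}
  A12: {{t1},{t1,t2},{t1,t3},{t1,t4},{t1,t2,t3},{t1,t3,t4}}
  A13: {{t1},{t1,t2},{t1,t3},{t1,t4},{t1,t2,t3},{t1,t3,t4}}
  A14: {{t1,t2},{t1,t3},{t1,t4},{t1,t2,t3},{t1,t3,t4}}
  A15: {{t1,t2},{t1,t2,t3}} {{t1,t4},{t1,t3,t4}}
  A23: {{t1},{t2},{t1,t2},{t1,t3},{t1,t4},{t2,t3},{t1,t2,t3},{t1,t3,t4}}
  A24: {{t2},{t1,t2},{t1,t3},{t1,t4},{t2,t3},{t1,t2,t3},{t1,t3,t4}}
  A25: {{t2},{t1,t2},{t2,t3},{t1,t2,t3}} {{t1,t4},{t1,t3,t4}}
  A34: {{t2},{t3},{t1,t2},{t1,t3},{t1,t4},{t2,t3},{t3,t4},{t1,t2,t3},{t1,t3,t4}}
  A35: {{t2},{t1,t2},{t2,t3},{t1,t2,t3}} {{t1,t4},{t3,t4},{t1,t3,t4}}
  A45: {{t2},{t1,t2},{t2,t3},{t1,t2,t3}} {{t4},{t1,t4},{t3,t4},{t1,t3,t4}}
  A123: {{t1},{t1,t2},{t1,t3},{t1,t4},{t1,t2,t3},{t1,t3,t4}}
  A124: {{t1,t2},{t1,t3},{t1,t4},{t1,t2,t3},{t1,t3,t4}}
  A125: {{t1,t2},{t1,t2,t3}} {{t1,t4},{t1,t3,t4}}
  A134: {{t1,t2},{t1,t3},{t1,t4},{t1,t2,t3},{t1,t3,t4}}
  A135: {{t1,t2},{t1,t2,t3}} {{t1,t4},{t1,t3,t4}}
  A145: {{t1,t2},{t1,t2,t3}} {{t1,t4},{t1,t3,t4}}
  A234: {{t2},{t1,t2},{t1,t3},{t1,t4},{t2,t3},{t1,t2,t3},{t1,t3,t4}}
  A235: {{t2},{t1,t2},{t2,t3},{t1,t2,t3}} {{t1,t4},{t1,t3,t4}}
  A245: {{t2},{t1,t2},{t2,t3},{t1,t2,t3}} {{t1,t4},{t1,t3,t4}}
  A345: {{t2},{t1,t2},{t2,t3},{t1,t2,t3}} {{t1,t4},{t3,t4},{t1,t3,t4}}
  A1234: {{t1,t2},{t1,t3},{t1,t4},{t1,t2,t3},{t1,t3,t4}}
  A1235: {{t1,t2},{t1,t2,t3}} {{t1,t4},{t1,t3,t4}}
  A1245: {{t1,t2},{t1,t2,t3}} {{t1,t4},{t1,t3,t4}}
  A1345: {{t1,t2},{t1,t2,t3}} {{t1,t4},{t1,t3,t4}}
  A2345: {{t2},{t1,t2},{t2,t3},{t1,t2,t3}} {{t1,t4},{t1,t3,t4}}
  A12345: {{t1,t2},{t1,t2,t3}} {{t1,t4},{t1,t3,t4}}
C dims 6,14,16,9; δ0: rk 5, SNF 1^5; δ1: rk 9, SNF 1^9; δ2: rk 7, SNF 1^7
degree 0: 6−5−0 = 1 → Ȟ^0 ≅ Z
degree 1: 14−9−5 = 0 → Ȟ^1 ≅ 0
degree 2: 16−7−9 = 0 → Ȟ^2 ≅ 0


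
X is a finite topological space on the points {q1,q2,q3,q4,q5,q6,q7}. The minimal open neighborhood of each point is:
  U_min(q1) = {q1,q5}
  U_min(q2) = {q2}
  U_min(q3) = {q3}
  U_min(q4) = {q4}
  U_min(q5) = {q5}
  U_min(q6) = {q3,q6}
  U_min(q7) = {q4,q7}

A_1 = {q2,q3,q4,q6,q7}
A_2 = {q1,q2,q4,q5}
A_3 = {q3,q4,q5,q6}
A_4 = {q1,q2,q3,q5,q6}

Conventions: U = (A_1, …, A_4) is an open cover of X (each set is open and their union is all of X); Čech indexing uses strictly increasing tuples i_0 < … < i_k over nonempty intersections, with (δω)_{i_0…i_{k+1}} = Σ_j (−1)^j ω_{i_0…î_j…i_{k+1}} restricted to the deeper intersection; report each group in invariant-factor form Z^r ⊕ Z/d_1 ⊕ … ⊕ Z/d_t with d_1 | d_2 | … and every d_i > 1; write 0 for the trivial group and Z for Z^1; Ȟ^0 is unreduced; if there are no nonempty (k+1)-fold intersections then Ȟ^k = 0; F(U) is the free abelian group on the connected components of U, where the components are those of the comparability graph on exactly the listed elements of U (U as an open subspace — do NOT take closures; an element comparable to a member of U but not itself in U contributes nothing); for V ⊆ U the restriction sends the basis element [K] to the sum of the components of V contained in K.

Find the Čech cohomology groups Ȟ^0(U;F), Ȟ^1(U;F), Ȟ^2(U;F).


nerve simplices:
  A12={q2,q4} A13={q3,q4,q6} A14={q2,q3,q6} A23={q4,q5} A24={q1,q2,q5} A34={q3,q5,q6}
  A123={q4} A124={q2} A134={q3,q6} A234={q5}
components per intersection:
  A1: {q2} {q3,q6} {q4,q7}
  A2: {q1,q5} {q2} {q4}
  A3: {q3,q6} {q4} {q5}
  A4: {q1,q5} {q2} {q3,q6}
  A12: {q2} {q4}
  A13: {q3,q6} {q4}
  A14: {q2} {q3,q6}
  A23: {q4} {q5}
  A24: {q1,q5} {q2}
  A34: {q3,q6} {q5}
  A123: {q4}
  A124: {q2}
  A134: {q3,q6}
  A234: {q5}
C dims 12,12,4; δ0: rk 8, SNF 1^8; δ1: rk 4, SNF 1^4
degree 0: 12−8−0 = 4 → Ȟ^0 ≅ Z^4
degree 1: 12−4−8 = 0 → Ȟ^1 ≅ 0
degree 2: 4−0−4 = 0 → Ȟ^2 ≅ 0

Ȟ^0 = Z^4, Ȟ^1 = 0 and Ȟ^2 = 0


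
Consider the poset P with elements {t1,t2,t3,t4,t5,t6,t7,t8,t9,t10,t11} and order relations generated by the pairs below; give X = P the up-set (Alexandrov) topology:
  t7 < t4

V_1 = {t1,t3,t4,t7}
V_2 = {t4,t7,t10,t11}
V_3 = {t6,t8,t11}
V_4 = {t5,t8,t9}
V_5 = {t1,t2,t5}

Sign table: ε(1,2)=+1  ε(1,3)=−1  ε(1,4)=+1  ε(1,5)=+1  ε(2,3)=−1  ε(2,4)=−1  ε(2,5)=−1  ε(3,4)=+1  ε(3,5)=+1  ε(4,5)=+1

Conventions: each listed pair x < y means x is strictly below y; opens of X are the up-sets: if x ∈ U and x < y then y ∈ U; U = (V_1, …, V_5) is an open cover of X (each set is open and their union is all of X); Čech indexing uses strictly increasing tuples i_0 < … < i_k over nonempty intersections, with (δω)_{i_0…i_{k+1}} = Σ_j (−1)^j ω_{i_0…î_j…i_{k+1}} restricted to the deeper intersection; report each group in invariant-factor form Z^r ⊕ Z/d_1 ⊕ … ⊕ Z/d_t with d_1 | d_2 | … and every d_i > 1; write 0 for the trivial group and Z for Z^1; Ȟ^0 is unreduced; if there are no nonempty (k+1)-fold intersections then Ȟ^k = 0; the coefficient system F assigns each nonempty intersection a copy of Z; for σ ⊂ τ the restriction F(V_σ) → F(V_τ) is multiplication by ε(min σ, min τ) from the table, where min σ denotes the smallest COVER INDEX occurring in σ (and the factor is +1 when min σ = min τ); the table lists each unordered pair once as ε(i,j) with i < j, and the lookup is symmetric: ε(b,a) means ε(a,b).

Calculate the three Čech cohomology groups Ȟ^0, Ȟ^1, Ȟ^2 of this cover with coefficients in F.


Ȟ^0 = 0,  Ȟ^1 = Z/2,  Ȟ^2 = 0

cover nerve:
  V12={t4,t7} V15={t1} V23={t11} V34={t8} V45={t5}
C dims 5,5; δ0: rk 5, SNF 1^4·2
Ȟ^0: (5−5)−0=0 ⇒ 0
Ȟ^1: (5−0)−5=0 plus torsion [2] ⇒ Z/2
Ȟ^2: (0−0)−0=0 ⇒ 0


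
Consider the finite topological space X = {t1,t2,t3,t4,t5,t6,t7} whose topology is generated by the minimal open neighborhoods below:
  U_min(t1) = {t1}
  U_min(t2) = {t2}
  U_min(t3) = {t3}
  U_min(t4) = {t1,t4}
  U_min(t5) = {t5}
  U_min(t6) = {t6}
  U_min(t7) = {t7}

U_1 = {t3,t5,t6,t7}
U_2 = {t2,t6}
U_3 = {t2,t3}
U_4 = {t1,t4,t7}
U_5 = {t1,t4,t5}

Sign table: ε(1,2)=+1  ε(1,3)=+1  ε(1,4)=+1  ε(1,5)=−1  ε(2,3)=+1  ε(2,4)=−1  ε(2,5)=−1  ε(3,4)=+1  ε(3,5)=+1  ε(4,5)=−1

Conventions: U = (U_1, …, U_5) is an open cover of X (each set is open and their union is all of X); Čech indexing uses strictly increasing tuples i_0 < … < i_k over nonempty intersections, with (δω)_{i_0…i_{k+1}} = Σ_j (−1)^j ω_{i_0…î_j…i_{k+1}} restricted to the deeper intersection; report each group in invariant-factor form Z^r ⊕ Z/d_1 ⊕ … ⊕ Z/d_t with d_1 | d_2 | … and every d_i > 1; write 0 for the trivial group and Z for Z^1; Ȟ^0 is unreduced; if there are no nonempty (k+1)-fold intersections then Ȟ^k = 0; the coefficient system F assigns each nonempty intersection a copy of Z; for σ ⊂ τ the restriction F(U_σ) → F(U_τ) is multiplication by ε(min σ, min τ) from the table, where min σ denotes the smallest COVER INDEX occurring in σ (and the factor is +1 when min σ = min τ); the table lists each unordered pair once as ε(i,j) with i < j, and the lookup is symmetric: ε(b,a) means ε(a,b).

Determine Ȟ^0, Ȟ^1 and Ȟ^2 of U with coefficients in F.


Ȟ^0 = Z,  Ȟ^1 = Z^2,  Ȟ^2 = 0

nonempty overlaps:
  U12={t6} U13={t3} U14={t7} U15={t5} U23={t2} U45={t1,t4}
C dims 5,6; δ0: rk 4, SNF 1^4
degree 0: 5−4−0 = 1 → Ȟ^0 ≅ Z
degree 1: 6−0−4 = 2 → Ȟ^1 ≅ Z^2
degree 2: 0−0−0 = 0 → Ȟ^2 ≅ 0


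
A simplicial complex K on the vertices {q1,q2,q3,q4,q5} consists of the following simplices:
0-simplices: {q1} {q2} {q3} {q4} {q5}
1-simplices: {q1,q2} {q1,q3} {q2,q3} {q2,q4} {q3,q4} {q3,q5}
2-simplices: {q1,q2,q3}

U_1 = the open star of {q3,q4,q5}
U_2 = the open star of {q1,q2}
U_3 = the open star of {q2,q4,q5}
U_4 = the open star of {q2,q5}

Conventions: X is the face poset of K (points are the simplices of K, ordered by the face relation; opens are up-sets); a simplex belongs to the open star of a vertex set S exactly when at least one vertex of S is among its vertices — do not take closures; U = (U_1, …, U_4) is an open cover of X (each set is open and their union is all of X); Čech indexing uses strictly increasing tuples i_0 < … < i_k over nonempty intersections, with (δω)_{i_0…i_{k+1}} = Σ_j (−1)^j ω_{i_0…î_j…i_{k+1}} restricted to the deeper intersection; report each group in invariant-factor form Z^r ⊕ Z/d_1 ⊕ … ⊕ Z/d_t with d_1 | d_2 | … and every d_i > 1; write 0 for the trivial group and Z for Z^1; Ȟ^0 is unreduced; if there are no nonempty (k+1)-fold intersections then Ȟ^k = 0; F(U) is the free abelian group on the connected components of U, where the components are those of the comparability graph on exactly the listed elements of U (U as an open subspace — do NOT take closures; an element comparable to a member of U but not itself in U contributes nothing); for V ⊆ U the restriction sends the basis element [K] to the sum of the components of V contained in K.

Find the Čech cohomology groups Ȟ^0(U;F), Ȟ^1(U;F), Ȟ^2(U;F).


Ȟ^0 = Z,  Ȟ^1 = Z,  Ȟ^2 = 0

nerve simplices:
  U1={{q3},{q4},{q5},{q1,q3},{q2,q3},{q2,q4},{q3,q4},{q3,q5},{q1,q2,q3}} U2={{q1},{q2},{q1,q2},{q1,q3},{q2,q3},{q2,q4},{q1,q2,q3}} U3={{q2},{q4},{q5},{q1,q2},{q2,q3},{q2,q4},{q3,q4},{q3,q5},{q1,q2,q3}} U4={{q2},{q5},{q1,q2},{q2,q3},{q2,q4},{q3,q5},{q1,q2,q3}}
  U12={{q1,q3},{q2,q3},{q2,q4},{q1,q2,q3}} U13={{q4},{q5},{q2,q3},{q2,q4},{q3,q4},{q3,q5},{q1,q2,q3}} U14={{q5},{q2,q3},{q2,q4},{q3,q5},{q1,q2,q3}} U23={{q2},{q1,q2},{q2,q3},{q2,q4},{q1,q2,q3}} U24={{q2},{q1,q2},{q2,q3},{q2,q4},{q1,q2,q3}} U34={{q2},{q5},{q1,q2},{q2,q3},{q2,q4},{q3,q5},{q1,q2,q3}}
  U123={{q2,q3},{q2,q4},{q1,q2,q3}} U124={{q2,q3},{q2,q4},{q1,q2,q3}} U134={{q5},{q2,q3},{q2,q4},{q3,q5},{q1,q2,q3}} U234={{q2},{q1,q2},{q2,q3},{q2,q4},{q1,q2,q3}}
  U1234={{q2,q3},{q2,q4},{q1,q2,q3}}
components per intersection:
  U1: {{q3},{q4},{q5},{q1,q3},{q2,q3},{q2,q4},{q3,q4},{q3,q5},{q1,q2,q3}}
  U2: {{q1},{q2},{q1,q2},{q1,q3},{q2,q3},{q2,q4},{q1,q2,q3}}
  U3: {{q2},{q4},{q1,q2},{q2,q3},{q2,q4},{q3,q4},{q1,q2,q3}} {{q5},{q3,q5}}
  U4: {{q2},{q1,q2},{q2,q3},{q2,q4},{q1,q2,q3}} {{q5},{q3,q5}}
  U12: {{q1,q3},{q2,q3},{q1,q2,q3}} {{q2,q4}}
  U13: {{q4},{q2,q4},{q3,q4}} {{q5},{q3,q5}} {{q2,q3},{q1,q2,q3}}
  U14: {{q5},{q3,q5}} {{q2,q3},{q1,q2,q3}} {{q2,q4}}
  U23: {{q2},{q1,q2},{q2,q3},{q2,q4},{q1,q2,q3}}
  U24: {{q2},{q1,q2},{q2,q3},{q2,q4},{q1,q2,q3}}
  U34: {{q2},{q1,q2},{q2,q3},{q2,q4},{q1,q2,q3}} {{q5},{q3,q5}}
  U123: {{q2,q3},{q1,q2,q3}} {{q2,q4}}
  U124: {{q2,q3},{q1,q2,q3}} {{q2,q4}}
  U134: {{q5},{q3,q5}} {{q2,q3},{q1,q2,q3}} {{q2,q4}}
  U234: {{q2},{q1,q2},{q2,q3},{q2,q4},{q1,q2,q3}}
  U1234: {{q2,q3},{q1,q2,q3}} {{q2,q4}}
C dims 6,12,8,2; δ0: rk 5, SNF 1^5; δ1: rk 6, SNF 1^6; δ2: rk 2, SNF 1^2
degree 0: 6−5−0 = 1 → Ȟ^0 ≅ Z
degree 1: 12−6−5 = 1 → Ȟ^1 ≅ Z
degree 2: 8−2−6 = 0 → Ȟ^2 ≅ 0


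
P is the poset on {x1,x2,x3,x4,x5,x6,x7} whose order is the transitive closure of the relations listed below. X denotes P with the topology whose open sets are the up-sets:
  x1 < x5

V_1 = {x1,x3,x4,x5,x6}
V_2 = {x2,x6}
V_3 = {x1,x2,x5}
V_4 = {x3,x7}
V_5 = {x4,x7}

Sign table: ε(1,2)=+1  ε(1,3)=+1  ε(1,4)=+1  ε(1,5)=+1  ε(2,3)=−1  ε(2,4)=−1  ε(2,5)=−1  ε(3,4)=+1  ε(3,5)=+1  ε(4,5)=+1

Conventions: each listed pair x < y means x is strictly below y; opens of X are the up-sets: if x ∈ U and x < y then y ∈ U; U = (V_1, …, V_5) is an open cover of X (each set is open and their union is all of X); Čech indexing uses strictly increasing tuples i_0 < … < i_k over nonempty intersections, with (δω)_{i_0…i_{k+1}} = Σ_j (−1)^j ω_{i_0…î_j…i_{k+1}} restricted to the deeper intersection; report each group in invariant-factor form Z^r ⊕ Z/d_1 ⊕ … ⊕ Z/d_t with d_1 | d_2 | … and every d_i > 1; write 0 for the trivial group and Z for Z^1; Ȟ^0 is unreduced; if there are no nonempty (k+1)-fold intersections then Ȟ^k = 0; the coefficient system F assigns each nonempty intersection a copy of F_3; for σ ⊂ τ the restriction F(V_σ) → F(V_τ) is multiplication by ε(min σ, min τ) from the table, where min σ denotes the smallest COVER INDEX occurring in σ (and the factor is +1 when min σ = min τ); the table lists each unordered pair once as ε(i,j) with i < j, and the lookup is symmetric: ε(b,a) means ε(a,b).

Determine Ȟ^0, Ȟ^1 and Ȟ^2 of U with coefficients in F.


nonempty overlaps:
  V12={x6} V13={x1,x5} V14={x3} V15={x4} V23={x2} V45={x7}
C dims 5,6; δ0: rk_F3 5
degree 0: 5−5−0 = 0 → Ȟ^0 ≅ 0
degree 1: 6−0−5 = 1 → Ȟ^1 ≅ Z/3
degree 2: 0−0−0 = 0 → Ȟ^2 ≅ 0

Ȟ^0 ≅ 0,  Ȟ^1 ≅ Z/3,  Ȟ^2 ≅ 0


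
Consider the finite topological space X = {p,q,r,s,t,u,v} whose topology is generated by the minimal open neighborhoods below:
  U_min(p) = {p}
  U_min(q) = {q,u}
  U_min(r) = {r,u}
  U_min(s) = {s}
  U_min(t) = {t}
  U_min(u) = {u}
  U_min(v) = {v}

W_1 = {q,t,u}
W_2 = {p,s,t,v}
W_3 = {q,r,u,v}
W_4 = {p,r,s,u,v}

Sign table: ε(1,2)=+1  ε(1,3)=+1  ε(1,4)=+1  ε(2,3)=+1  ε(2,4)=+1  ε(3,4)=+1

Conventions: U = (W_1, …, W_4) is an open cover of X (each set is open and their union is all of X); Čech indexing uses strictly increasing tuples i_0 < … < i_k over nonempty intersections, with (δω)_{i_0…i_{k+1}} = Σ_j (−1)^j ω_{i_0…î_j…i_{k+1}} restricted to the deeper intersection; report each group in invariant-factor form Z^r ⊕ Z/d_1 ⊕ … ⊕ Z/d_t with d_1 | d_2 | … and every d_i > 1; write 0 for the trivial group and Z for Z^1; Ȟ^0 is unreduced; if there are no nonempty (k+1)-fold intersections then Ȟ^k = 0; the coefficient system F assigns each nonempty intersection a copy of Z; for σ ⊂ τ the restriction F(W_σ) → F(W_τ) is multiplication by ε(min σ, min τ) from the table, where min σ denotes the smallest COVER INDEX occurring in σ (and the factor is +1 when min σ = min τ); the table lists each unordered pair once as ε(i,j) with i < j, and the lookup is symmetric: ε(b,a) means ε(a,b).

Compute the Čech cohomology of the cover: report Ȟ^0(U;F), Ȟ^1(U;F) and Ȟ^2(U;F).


Ȟ^0 = Z, Ȟ^1 = Z and Ȟ^2 = 0

nonempty overlaps:
  W12={t} W13={q,u} W14={u} W23={v} W24={p,s,v} W34={r,u,v}
  W134={u} W234={v}
C dims 4,6,2; δ0: rk 3, SNF 1^3; δ1: rk 2, SNF 1^2
degree 0: 4−3−0 = 1 → Ȟ^0 ≅ Z
degree 1: 6−2−3 = 1 → Ȟ^1 ≅ Z
degree 2: 2−0−2 = 0 → Ȟ^2 ≅ 0


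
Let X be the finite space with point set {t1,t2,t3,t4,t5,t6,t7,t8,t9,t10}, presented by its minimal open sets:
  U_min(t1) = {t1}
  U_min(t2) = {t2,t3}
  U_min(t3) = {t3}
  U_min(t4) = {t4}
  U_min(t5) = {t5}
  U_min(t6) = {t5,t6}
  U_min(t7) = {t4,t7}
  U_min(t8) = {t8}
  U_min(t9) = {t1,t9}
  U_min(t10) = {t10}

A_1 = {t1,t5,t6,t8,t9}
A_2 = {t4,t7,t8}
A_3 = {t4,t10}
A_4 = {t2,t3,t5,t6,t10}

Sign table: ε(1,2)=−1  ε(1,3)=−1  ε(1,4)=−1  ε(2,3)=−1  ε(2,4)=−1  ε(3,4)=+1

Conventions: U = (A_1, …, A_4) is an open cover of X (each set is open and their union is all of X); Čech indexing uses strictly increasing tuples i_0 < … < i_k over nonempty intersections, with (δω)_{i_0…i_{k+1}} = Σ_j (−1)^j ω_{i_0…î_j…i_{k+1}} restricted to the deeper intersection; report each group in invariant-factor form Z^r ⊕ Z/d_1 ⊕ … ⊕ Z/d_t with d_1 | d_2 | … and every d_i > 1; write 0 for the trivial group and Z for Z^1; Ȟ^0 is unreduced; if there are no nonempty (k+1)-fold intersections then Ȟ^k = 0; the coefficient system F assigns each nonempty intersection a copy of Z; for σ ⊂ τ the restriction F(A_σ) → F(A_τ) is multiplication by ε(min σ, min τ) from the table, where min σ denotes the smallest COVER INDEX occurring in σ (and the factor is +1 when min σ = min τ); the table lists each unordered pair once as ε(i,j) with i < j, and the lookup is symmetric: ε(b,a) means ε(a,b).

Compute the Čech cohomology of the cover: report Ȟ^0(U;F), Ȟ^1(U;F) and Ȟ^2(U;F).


nerve of the cover:
  A12={t8} A14={t5,t6} A23={t4} A34={t10}
C dims 4,4; δ0: rk 4, SNF 1^3·2
Ȟ^0 = (4 − 4) − 0 = 0, so Ȟ^0 ≅ 0
Ȟ^1 = (4 − 0) − 4 = 0 plus torsion [2], so Ȟ^1 ≅ Z/2
Ȟ^2 = (0 − 0) − 0 = 0, so Ȟ^2 ≅ 0

Ȟ^0(U;F) ≅ 0, Ȟ^1(U;F) ≅ Z/2 and Ȟ^2(U;F) ≅ 0


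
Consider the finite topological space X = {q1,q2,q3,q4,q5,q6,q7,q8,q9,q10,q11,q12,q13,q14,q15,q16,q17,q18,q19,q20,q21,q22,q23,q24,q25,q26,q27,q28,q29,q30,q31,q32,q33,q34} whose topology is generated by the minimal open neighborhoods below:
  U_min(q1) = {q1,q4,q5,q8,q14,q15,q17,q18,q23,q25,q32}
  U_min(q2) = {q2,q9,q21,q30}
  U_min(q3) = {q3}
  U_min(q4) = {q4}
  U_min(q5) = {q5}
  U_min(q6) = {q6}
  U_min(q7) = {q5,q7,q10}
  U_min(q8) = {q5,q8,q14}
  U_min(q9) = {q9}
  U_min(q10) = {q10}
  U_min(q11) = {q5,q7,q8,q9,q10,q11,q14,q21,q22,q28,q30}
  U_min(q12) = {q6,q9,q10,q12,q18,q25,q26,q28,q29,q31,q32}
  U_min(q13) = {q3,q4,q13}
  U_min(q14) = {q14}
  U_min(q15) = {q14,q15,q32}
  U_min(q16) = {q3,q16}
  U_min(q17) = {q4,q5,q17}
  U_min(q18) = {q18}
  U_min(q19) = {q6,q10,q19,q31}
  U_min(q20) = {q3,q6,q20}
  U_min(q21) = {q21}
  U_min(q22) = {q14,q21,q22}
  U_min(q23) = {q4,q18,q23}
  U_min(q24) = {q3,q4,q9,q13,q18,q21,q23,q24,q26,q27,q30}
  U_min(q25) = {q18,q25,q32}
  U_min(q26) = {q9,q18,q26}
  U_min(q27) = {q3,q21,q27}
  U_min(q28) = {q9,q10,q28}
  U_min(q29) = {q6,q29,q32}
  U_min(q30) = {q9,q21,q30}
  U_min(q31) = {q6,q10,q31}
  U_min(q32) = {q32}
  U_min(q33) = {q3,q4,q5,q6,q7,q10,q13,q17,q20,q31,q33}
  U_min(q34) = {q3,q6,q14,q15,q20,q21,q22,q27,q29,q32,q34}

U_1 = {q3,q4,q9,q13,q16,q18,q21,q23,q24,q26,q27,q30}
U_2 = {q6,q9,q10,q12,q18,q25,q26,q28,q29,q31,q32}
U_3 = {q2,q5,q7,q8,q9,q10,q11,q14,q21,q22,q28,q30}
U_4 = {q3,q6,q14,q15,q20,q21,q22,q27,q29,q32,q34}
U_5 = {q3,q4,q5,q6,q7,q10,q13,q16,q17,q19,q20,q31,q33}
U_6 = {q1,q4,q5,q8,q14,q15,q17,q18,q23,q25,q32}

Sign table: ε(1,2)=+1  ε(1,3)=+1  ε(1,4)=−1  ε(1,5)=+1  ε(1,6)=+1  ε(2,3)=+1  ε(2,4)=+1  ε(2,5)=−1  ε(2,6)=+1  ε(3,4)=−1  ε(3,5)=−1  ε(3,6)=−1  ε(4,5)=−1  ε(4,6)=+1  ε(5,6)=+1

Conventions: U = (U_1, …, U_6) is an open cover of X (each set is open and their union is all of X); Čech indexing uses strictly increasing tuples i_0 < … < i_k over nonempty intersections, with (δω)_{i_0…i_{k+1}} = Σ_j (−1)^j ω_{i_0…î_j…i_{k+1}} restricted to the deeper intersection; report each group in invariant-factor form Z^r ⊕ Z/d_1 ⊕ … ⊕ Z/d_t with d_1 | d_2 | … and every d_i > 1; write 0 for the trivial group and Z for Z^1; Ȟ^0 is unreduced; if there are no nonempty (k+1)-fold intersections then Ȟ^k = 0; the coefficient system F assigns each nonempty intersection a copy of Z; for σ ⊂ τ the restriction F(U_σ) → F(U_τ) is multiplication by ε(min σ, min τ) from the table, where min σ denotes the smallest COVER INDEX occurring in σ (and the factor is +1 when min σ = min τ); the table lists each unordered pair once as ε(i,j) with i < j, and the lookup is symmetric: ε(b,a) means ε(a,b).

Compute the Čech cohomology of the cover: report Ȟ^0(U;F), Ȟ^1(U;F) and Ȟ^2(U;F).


Ȟ^0 ≅ 0; Ȟ^1 ≅ Z/2; Ȟ^2 ≅ Z

nonempty overlaps:
  U12={q9,q18,q26} U13={q9,q21,q30} U14={q3,q21,q27} U15={q3,q4,q13,q16} U16={q4,q18,q23} U23={q9,q10,q28} U24={q6,q29,q32} U25={q6,q10,q31} U26={q18,q25,q32} U34={q14,q21,q22} U35={q5,q7,q10} U36={q5,q8,q14} U45={q3,q6,q20} U46={q14,q15,q32} U56={q4,q5,q17}
  U123={q9} U126={q18} U134={q21} U145={q3} U156={q4} U235={q10} U245={q6} U246={q32} U346={q14} U356={q5}
C dims 6,15,10; δ0: rk 6, SNF 1^5·2; δ1: rk 9, SNF 1^9
degree 0: 6−6−0 = 0 → Ȟ^0 ≅ 0
degree 1: 15−9−6 = 0 plus torsion [2] → Ȟ^1 ≅ Z/2
degree 2: 10−0−9 = 1 → Ȟ^2 ≅ Z


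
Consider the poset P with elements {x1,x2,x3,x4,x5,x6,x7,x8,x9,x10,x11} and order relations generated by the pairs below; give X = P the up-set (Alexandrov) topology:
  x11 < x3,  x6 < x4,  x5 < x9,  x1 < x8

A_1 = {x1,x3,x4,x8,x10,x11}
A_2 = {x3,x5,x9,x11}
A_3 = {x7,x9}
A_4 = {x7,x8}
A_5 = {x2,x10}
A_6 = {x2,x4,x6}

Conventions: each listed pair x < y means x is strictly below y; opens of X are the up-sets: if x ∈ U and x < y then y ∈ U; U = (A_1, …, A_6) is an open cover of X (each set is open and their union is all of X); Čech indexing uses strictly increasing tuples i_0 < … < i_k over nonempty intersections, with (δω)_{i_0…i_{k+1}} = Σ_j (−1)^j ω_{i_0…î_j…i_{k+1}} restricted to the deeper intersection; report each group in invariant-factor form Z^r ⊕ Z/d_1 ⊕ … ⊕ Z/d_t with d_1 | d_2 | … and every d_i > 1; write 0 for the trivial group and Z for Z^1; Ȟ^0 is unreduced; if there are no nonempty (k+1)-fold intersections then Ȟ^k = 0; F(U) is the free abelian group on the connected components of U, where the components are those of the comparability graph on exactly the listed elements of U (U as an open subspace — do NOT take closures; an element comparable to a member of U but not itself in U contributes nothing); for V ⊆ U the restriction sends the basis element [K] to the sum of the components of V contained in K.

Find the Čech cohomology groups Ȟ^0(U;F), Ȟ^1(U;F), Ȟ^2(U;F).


nonempty intersections:
  A12={x3,x11} A14={x8} A15={x10} A16={x4} A23={x9} A34={x7} A56={x2}
components per intersection:
  A1: {x1,x8} {x3,x11} {x4} {x10}
  A2: {x3,x11} {x5,x9}
  A3: {x7} {x9}
  A4: {x7} {x8}
  A5: {x2} {x10}
  A6: {x2} {x4,x6}
  A12: {x3,x11}
  A14: {x8}
  A15: {x10}
  A16: {x4}
  A23: {x9}
  A34: {x7}
  A56: {x2}
C dims 14,7; δ0: rk 7, SNF 1^7
Ȟ^0: (14−7)−0=7 ⇒ Z^7
Ȟ^1: (7−0)−7=0 ⇒ 0
Ȟ^2: (0−0)−0=0 ⇒ 0

Ȟ^0 ≅ Z^7, Ȟ^1 ≅ 0 and Ȟ^2 ≅ 0


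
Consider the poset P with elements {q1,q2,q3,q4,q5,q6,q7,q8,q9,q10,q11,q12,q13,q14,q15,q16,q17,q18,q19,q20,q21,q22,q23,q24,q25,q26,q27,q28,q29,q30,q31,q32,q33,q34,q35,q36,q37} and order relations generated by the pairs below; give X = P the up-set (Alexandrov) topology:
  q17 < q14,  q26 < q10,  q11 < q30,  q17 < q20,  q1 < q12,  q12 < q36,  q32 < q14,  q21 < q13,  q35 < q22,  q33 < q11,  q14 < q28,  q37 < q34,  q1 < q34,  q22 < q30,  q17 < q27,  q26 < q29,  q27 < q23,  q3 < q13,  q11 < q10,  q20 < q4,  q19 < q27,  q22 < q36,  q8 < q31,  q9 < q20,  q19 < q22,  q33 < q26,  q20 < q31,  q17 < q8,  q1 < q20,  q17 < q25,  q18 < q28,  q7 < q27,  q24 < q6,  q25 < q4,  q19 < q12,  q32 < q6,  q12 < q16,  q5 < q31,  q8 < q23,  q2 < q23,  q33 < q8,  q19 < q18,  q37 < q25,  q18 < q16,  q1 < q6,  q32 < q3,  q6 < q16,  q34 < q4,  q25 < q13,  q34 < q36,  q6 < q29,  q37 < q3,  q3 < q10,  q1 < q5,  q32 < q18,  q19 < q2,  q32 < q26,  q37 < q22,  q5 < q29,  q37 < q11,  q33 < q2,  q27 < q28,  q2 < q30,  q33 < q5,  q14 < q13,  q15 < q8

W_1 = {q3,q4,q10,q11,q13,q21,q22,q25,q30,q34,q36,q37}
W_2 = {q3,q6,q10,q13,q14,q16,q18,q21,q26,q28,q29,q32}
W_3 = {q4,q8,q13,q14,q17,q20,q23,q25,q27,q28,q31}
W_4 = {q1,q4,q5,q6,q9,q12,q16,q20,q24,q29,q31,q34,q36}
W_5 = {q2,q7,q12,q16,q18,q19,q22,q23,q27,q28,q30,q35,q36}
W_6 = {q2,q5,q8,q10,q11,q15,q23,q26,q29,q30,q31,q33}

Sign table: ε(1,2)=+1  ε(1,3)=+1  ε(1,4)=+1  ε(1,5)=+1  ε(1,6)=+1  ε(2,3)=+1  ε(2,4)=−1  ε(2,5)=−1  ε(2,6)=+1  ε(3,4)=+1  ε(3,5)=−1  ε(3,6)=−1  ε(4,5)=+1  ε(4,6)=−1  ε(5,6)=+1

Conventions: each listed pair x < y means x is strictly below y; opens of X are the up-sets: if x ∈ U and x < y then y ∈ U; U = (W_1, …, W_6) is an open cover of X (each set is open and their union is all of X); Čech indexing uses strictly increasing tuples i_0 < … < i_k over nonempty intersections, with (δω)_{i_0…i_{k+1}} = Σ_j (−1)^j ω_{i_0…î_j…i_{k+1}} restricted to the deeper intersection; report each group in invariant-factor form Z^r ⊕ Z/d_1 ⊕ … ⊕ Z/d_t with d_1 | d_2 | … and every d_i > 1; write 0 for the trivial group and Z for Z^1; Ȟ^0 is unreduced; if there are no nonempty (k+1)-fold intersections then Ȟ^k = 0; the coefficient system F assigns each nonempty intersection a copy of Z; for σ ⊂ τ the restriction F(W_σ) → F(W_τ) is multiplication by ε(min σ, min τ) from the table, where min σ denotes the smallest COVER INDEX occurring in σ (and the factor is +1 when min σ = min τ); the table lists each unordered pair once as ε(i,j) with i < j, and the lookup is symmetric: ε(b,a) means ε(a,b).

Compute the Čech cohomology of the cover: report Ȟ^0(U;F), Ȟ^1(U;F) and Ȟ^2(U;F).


nonempty overlaps:
  W12={q3,q10,q13,q21} W13={q4,q13,q25} W14={q4,q34,q36} W15={q22,q30,q36} W16={q10,q11,q30} W23={q13,q14,q28} W24={q6,q16,q29} W25={q16,q18,q28} W26={q10,q26,q29} W34={q4,q20,q31} W35={q23,q27,q28} W36={q8,q23,q31} W45={q12,q16,q36} W46={q5,q29,q31} W56={q2,q23,q30}
  W123={q13} W126={q10} W134={q4} W145={q36} W156={q30} W235={q28} W245={q16} W246={q29} W346={q31} W356={q23}
C dims 6,15,10; δ0: rk 6, SNF 1^5·2; δ1: rk 9, SNF 1^9
degree 0: 6−6−0 = 0 → Ȟ^0 ≅ 0
degree 1: 15−9−6 = 0 plus torsion [2] → Ȟ^1 ≅ Z/2
degree 2: 10−0−9 = 1 → Ȟ^2 ≅ Z

Ȟ^0 ≅ 0; Ȟ^1 ≅ Z/2; Ȟ^2 ≅ Z


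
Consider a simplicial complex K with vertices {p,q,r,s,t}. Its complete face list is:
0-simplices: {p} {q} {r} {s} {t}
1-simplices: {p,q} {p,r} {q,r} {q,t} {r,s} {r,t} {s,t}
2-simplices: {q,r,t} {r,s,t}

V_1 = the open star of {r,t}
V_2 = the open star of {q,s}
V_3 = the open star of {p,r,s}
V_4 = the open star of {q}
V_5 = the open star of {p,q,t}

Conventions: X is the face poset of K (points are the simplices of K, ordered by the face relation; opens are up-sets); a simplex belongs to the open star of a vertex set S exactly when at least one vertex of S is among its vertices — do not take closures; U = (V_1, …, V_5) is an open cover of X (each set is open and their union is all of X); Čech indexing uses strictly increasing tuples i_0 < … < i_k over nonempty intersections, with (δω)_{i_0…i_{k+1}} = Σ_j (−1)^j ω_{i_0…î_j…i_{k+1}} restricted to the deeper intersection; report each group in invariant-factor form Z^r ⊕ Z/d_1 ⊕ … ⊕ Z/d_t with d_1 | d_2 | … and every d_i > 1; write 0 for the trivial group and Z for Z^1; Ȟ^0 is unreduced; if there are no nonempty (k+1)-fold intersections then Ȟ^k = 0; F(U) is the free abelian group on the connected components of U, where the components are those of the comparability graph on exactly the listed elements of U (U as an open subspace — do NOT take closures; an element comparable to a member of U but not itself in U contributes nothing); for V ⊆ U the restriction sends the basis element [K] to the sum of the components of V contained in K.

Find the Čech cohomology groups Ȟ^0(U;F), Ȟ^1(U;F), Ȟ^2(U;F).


Ȟ^0 = Z,  Ȟ^1 = Z,  Ȟ^2 = 0

cover nerve:
  V1={{r},{t},{p,r},{q,r},{q,t},{r,s},{r,t},{s,t},{q,r,t},{r,s,t}} V2={{q},{s},{p,q},{q,r},{q,t},{r,s},{s,t},{q,r,t},{r,s,t}} V3={{p},{r},{s},{p,q},{p,r},{q,r},{r,s},{r,t},{s,t},{q,r,t},{r,s,t}} V4={{q},{p,q},{q,r},{q,t},{q,r,t}} V5={{p},{q},{t},{p,q},{p,r},{q,r},{q,t},{r,t},{s,t},{q,r,t},{r,s,t}}
  V12={{q,r},{q,t},{r,s},{s,t},{q,r,t},{r,s,t}} V13={{r},{p,r},{q,r},{r,s},{r,t},{s,t},{q,r,t},{r,s,t}} V14={{q,r},{q,t},{q,r,t}} V15={{t},{p,r},{q,r},{q,t},{r,t},{s,t},{q,r,t},{r,s,t}} V23={{s},{p,q},{q,r},{r,s},{s,t},{q,r,t},{r,s,t}} V24={{q},{p,q},{q,r},{q,t},{q,r,t}} V25={{q},{p,q},{q,r},{q,t},{s,t},{q,r,t},{r,s,t}} V34={{p,q},{q,r},{q,r,t}} V35={{p},{p,q},{p,r},{q,r},{r,t},{s,t},{q,r,t},{r,s,t}} V45={{q},{p,q},{q,r},{q,t},{q,r,t}}
  V123={{q,r},{r,s},{s,t},{q,r,t},{r,s,t}} V124={{q,r},{q,t},{q,r,t}} V125={{q,r},{q,t},{s,t},{q,r,t},{r,s,t}} V134={{q,r},{q,r,t}} V135={{p,r},{q,r},{r,t},{s,t},{q,r,t},{r,s,t}} V145={{q,r},{q,t},{q,r,t}} V234={{p,q},{q,r},{q,r,t}} V235={{p,q},{q,r},{s,t},{q,r,t},{r,s,t}} V245={{q},{p,q},{q,r},{q,t},{q,r,t}} V345={{p,q},{q,r},{q,r,t}}
  V1234={{q,r},{q,r,t}} V1235={{q,r},{s,t},{q,r,t},{r,s,t}} V1245={{q,r},{q,t},{q,r,t}} V1345={{q,r},{q,r,t}} V2345={{p,q},{q,r},{q,r,t}}
  V12345={{q,r},{q,r,t}}
components per intersection:
  V1: {{r},{t},{p,r},{q,r},{q,t},{r,s},{r,t},{s,t},{q,r,t},{r,s,t}}
  V2: {{q},{p,q},{q,r},{q,t},{q,r,t}} {{s},{r,s},{s,t},{r,s,t}}
  V3: {{p},{r},{s},{p,q},{p,r},{q,r},{r,s},{r,t},{s,t},{q,r,t},{r,s,t}}
  V4: {{q},{p,q},{q,r},{q,t},{q,r,t}}
  V5: {{p},{q},{t},{p,q},{p,r},{q,r},{q,t},{r,t},{s,t},{q,r,t},{r,s,t}}
  V12: {{q,r},{q,t},{q,r,t}} {{r,s},{s,t},{r,s,t}}
  V13: {{r},{p,r},{q,r},{r,s},{r,t},{s,t},{q,r,t},{r,s,t}}
  V14: {{q,r},{q,t},{q,r,t}}
  V15: {{t},{q,r},{q,t},{r,t},{s,t},{q,r,t},{r,s,t}} {{p,r}}
  V23: {{s},{r,s},{s,t},{r,s,t}} {{p,q}} {{q,r},{q,r,t}}
  V24: {{q},{p,q},{q,r},{q,t},{q,r,t}}
  V25: {{q},{p,q},{q,r},{q,t},{q,r,t}} {{s,t},{r,s,t}}
  V34: {{p,q}} {{q,r},{q,r,t}}
  V35: {{p},{p,q},{p,r}} {{q,r},{r,t},{s,t},{q,r,t},{r,s,t}}
  V45: {{q},{p,q},{q,r},{q,t},{q,r,t}}
  V123: {{q,r},{q,r,t}} {{r,s},{s,t},{r,s,t}}
  V124: {{q,r},{q,t},{q,r,t}}
  V125: {{q,r},{q,t},{q,r,t}} {{s,t},{r,s,t}}
  V134: {{q,r},{q,r,t}}
  V135: {{p,r}} {{q,r},{r,t},{s,t},{q,r,t},{r,s,t}}
  V145: {{q,r},{q,t},{q,r,t}}
  V234: {{p,q}} {{q,r},{q,r,t}}
  V235: {{p,q}} {{q,r},{q,r,t}} {{s,t},{r,s,t}}
  V245: {{q},{p,q},{q,r},{q,t},{q,r,t}}
  V345: {{p,q}} {{q,r},{q,r,t}}
  V1234: {{q,r},{q,r,t}}
  V1235: {{q,r},{q,r,t}} {{s,t},{r,s,t}}
  V1245: {{q,r},{q,t},{q,r,t}}
  V1345: {{q,r},{q,r,t}}
  V2345: {{p,q}} {{q,r},{q,r,t}}
  V12345: {{q,r},{q,r,t}}
C dims 6,17,17,7; δ0: rk 5, SNF 1^5; δ1: rk 11, SNF 1^11; δ2: rk 6, SNF 1^6
Ȟ^0: (6−5)−0=1 ⇒ Z
Ȟ^1: (17−11)−5=1 ⇒ Z
Ȟ^2: (17−6)−11=0 ⇒ 0


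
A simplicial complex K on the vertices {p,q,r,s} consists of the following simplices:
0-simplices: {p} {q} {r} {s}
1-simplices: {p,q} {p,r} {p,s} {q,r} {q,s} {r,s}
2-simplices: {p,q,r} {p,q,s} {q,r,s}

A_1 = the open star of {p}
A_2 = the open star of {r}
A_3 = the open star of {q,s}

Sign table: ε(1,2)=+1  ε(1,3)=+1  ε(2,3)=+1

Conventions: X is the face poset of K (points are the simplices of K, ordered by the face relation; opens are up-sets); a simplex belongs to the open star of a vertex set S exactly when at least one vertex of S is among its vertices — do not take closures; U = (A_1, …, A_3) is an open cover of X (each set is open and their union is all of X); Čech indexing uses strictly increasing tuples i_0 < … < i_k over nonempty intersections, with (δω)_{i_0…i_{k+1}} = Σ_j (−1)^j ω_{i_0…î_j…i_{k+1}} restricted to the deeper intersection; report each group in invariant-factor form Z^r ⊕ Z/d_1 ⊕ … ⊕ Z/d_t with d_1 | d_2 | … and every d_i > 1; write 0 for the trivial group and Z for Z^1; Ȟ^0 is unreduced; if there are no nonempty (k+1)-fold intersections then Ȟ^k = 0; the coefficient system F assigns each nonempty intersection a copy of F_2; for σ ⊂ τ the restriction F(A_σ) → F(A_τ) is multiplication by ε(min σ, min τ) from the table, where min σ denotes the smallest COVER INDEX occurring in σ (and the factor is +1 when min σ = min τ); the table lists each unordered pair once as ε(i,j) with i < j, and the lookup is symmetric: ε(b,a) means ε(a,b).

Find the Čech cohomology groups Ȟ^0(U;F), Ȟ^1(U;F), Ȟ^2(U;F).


Ȟ^0 ≅ Z/2; Ȟ^1 ≅ 0; Ȟ^2 ≅ 0

nerve of the cover:
  A1={{p},{p,q},{p,r},{p,s},{p,q,r},{p,q,s}} A2={{r},{p,r},{q,r},{r,s},{p,q,r},{q,r,s}} A3={{q},{s},{p,q},{p,s},{q,r},{q,s},{r,s},{p,q,r},{p,q,s},{q,r,s}}
  A12={{p,r},{p,q,r}} A13={{p,q},{p,s},{p,q,r},{p,q,s}} A23={{q,r},{r,s},{p,q,r},{q,r,s}}
  A123={{p,q,r}}
C dims 3,3,1; δ0: rk_F2 2; δ1: rk_F2 1
Ȟ^0 = (3 − 2) − 0 = 1, so Ȟ^0 ≅ Z/2
Ȟ^1 = (3 − 1) − 2 = 0, so Ȟ^1 ≅ 0
Ȟ^2 = (1 − 0) − 1 = 0, so Ȟ^2 ≅ 0


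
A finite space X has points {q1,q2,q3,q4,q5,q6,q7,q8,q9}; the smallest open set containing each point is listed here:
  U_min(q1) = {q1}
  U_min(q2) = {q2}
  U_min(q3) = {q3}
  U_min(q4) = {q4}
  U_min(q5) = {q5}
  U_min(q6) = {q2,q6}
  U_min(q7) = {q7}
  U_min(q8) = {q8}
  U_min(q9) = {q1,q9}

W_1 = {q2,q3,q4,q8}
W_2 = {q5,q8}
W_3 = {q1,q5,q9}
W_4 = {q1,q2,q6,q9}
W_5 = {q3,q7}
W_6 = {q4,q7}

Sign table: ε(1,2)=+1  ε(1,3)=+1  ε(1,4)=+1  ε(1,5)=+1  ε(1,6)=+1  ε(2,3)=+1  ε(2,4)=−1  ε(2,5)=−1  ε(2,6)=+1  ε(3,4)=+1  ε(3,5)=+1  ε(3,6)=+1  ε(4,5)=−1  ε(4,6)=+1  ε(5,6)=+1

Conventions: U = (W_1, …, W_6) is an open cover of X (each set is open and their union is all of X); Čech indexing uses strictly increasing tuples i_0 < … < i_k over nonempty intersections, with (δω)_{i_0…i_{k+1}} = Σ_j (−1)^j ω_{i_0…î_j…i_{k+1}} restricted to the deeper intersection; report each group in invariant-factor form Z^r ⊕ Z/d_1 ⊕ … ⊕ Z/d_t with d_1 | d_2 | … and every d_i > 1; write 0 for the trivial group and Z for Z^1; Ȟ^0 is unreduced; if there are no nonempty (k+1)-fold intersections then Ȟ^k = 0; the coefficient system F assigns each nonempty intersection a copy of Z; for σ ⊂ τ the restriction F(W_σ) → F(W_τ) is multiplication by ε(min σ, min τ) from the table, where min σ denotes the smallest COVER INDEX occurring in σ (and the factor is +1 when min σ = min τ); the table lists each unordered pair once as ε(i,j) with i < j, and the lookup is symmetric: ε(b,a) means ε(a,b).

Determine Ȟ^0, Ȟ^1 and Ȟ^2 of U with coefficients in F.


intersection data:
  W12={q8} W14={q2} W15={q3} W16={q4} W23={q5} W34={q1,q9} W56={q7}
C dims 6,7; δ0: rk 5, SNF 1^5
Ȟ^0 = (6 − 5) − 0 = 1, so Ȟ^0 ≅ Z
Ȟ^1 = (7 − 0) − 5 = 2, so Ȟ^1 ≅ Z^2
Ȟ^2 = (0 − 0) − 0 = 0, so Ȟ^2 ≅ 0

Ȟ^0 = Z, Ȟ^1 = Z^2 and Ȟ^2 = 0
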